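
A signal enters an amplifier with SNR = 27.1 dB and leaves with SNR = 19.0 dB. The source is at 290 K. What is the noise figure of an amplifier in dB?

NF (dB) = SNR_in(dB) − SNR_out(dB) when the source is at T₀
NF = 27.1 − 19.0 = 8.1 dB

8.1 dB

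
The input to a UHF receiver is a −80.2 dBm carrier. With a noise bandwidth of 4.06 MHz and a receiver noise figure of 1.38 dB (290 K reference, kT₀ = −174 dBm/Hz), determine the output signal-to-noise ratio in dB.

Noise floor: N = −174 + 10 log₁₀(B) + NF
10 log₁₀(4.06×10⁶) = 66.09 dB
N = −174 + 66.09 + 1.38 = −106.53 dBm
SNR = P_sig − N = −80.2 − (−106.53) = 26.33 dB → 26.3 dB

26.3 dB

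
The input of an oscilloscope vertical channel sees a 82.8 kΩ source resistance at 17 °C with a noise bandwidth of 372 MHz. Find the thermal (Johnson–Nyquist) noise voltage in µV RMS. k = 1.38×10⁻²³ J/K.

T = 17 °C + 273.15 = 290.15 K
V_n = √(4kTRB)
4kTRB = 4 × 1.38×10⁻²³ × 290.15 × 8.28×10⁴ × 3.72×10⁸ = 4.93×10⁻⁷ V²
V_n = √(4.93×10⁻⁷) = 7.02×10⁻⁴ V = 702 µV

702 µV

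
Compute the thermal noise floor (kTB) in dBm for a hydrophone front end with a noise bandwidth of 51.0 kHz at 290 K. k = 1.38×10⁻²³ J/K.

−126.9 dBm

P_n = kTB = 1.38×10⁻²³ × 290 × 5.10×10⁴ = 2.04×10⁻¹⁶ W
In dBm: 10 log₁₀(2.04×10⁻¹⁶ / 10⁻³) = −126.9 dBm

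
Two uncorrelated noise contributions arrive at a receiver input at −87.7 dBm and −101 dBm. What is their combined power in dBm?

Convert to linear, add, convert back:
P₁ = 1.70×10⁻¹² W, P₂ = 7.94×10⁻¹⁴ W
P_tot = 1.78×10⁻¹² W → 10 log₁₀(P_tot / 10⁻³) = −87.5 dBm

−87.5 dBm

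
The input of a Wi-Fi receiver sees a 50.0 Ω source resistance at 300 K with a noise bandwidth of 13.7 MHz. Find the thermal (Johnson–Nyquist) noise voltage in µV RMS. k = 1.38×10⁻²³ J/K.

3.37 µV

V_n = √(4kTRB)
4kTRB = 4 × 1.38×10⁻²³ × 300 × 5.00×10¹ × 1.37×10⁷ = 1.13×10⁻¹¹ V²
V_n = √(1.13×10⁻¹¹) = 3.37×10⁻⁶ V = 3.37 µV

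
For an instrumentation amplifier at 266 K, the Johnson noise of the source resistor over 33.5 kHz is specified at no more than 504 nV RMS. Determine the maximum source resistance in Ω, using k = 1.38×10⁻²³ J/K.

Johnson–Nyquist: V_n = √(4kTRB) ⇒ R = V_n² / (4kTB)
4kTB = 4 × 1.38×10⁻²³ × 266 × 3.35×10⁴ = 4.92×10⁻¹⁶
R = (5.04×10⁻⁷)² / 4.92×10⁻¹⁶ = 5.16×10² Ω = 516 Ω

516 Ω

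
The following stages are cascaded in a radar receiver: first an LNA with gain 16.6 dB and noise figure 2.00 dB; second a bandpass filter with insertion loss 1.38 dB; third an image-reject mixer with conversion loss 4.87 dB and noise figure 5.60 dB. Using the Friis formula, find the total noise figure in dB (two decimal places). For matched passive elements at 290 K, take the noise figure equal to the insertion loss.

Convert to linear (a loss of L dB is a gain of −L dB): F_i = 10^(NF_i/10), G_i = 10^(G_i,dB/10)
  Stage 1: F_1 = 10^(2.00/10) = 1.585, G_1 = 10^(16.6/10) = 45.71
  Stage 2: F_2 = 10^(1.38/10) = 1.374, G_2 = 10^(−1.38/10) = 0.7278
  Stage 3: F_3 = 10^(5.60/10) = 3.631, G_3 = 10^(−4.87/10) = 0.3258
Friis cascade:
  F = 1.585 + (1.374 − 1)/45.71 + (3.631 − 1)/33.27 = 1.672
NF = 10 log₁₀(1.672) = 2.23 dB

2.23 dB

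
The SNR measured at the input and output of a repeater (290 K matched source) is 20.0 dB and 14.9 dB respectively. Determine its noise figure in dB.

5.1 dB

NF (dB) = SNR_in(dB) − SNR_out(dB) when the source is at T₀
NF = 20.0 − 14.9 = 5.1 dB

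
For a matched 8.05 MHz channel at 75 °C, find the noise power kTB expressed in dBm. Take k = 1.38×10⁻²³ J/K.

T = 75 °C + 273.15 = 348.15 K
P_n = kTB = 1.38×10⁻²³ × 348.15 × 8.05×10⁶ = 3.87×10⁻¹⁴ W
In dBm: 10 log₁₀(3.87×10⁻¹⁴ / 10⁻³) = −104.1 dBm

−104.1 dBm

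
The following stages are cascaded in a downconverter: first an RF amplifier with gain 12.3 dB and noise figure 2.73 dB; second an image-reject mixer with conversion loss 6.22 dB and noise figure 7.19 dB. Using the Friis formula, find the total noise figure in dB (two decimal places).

Convert to linear (a loss of L dB is a gain of −L dB): F_i = 10^(NF_i/10), G_i = 10^(G_i,dB/10)
  Stage 1: F_1 = 10^(2.73/10) = 1.875, G_1 = 10^(12.3/10) = 16.98
  Stage 2: F_2 = 10^(7.19/10) = 5.236, G_2 = 10^(−6.22/10) = 0.2388
Friis cascade:
  F = 1.875 + (5.236 − 1)/16.98 = 2.124
NF = 10 log₁₀(2.124) = 3.27 dB

3.27 dB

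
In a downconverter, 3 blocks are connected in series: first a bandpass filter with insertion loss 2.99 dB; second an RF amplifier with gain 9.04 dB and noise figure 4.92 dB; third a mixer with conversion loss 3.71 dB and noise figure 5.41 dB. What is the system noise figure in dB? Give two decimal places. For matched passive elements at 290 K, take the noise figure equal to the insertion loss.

Convert to linear (a loss of L dB is a gain of −L dB): F_i = 10^(NF_i/10), G_i = 10^(G_i,dB/10)
  Stage 1: F_1 = 10^(2.99/10) = 1.991, G_1 = 10^(−2.99/10) = 0.5023
  Stage 2: F_2 = 10^(4.92/10) = 3.105, G_2 = 10^(9.04/10) = 8.017
  Stage 3: F_3 = 10^(5.41/10) = 3.475, G_3 = 10^(−3.71/10) = 0.4256
Friis cascade:
  F = 1.991 + (3.105 − 1)/0.5023 + (3.475 − 1)/4.027 = 6.795
NF = 10 log₁₀(6.795) = 8.32 dB

8.32 dB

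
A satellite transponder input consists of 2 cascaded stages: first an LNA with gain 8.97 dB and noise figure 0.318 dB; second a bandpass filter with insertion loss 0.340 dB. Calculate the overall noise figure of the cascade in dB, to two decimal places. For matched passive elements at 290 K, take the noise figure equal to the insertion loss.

0.36 dB

Convert to linear (a loss of L dB is a gain of −L dB): F_i = 10^(NF_i/10), G_i = 10^(G_i,dB/10)
  Stage 1: F_1 = 10^(0.318/10) = 1.076, G_1 = 10^(8.97/10) = 7.889
  Stage 2: F_2 = 10^(0.340/10) = 1.081, G_2 = 10^(−0.340/10) = 0.9247
Friis cascade:
  F = 1.076 + (1.081 − 1)/7.889 = 1.086
NF = 10 log₁₀(1.086) = 0.36 dB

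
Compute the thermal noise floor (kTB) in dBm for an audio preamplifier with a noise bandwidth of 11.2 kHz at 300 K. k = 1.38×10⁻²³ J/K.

−133.3 dBm

P_n = kTB = 1.38×10⁻²³ × 300 × 1.12×10⁴ = 4.64×10⁻¹⁷ W
In dBm: 10 log₁₀(4.64×10⁻¹⁷ / 10⁻³) = −133.3 dBm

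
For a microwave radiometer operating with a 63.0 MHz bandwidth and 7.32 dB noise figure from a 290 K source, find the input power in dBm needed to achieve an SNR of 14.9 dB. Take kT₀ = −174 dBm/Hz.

Sensitivity = −174 + 10 log₁₀(B) + NF + SNR_min
= −174 + 77.99 + 7.32 + 14.9
= −73.79 dBm → −73.8 dBm

−73.8 dBm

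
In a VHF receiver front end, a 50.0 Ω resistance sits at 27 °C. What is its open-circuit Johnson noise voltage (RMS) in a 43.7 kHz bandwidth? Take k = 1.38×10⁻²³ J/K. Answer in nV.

T = 27 °C + 273.15 = 300.15 K
V_n = √(4kTRB)
4kTRB = 4 × 1.38×10⁻²³ × 300.15 × 5.00×10¹ × 4.37×10⁴ = 3.62×10⁻¹⁴ V²
V_n = √(3.62×10⁻¹⁴) = 1.90×10⁻⁷ V = 190 nV

190 nV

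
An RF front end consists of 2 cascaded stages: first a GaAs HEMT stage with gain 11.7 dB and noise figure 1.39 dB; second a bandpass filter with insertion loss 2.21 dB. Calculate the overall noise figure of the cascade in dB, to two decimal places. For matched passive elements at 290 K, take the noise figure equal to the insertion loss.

1.53 dB

Convert to linear (a loss of L dB is a gain of −L dB): F_i = 10^(NF_i/10), G_i = 10^(G_i,dB/10)
  Stage 1: F_1 = 10^(1.39/10) = 1.377, G_1 = 10^(11.7/10) = 14.79
  Stage 2: F_2 = 10^(2.21/10) = 1.663, G_2 = 10^(−2.21/10) = 0.6012
Friis cascade:
  F = 1.377 + (1.663 − 1)/14.79 = 1.422
NF = 10 log₁₀(1.422) = 1.53 dB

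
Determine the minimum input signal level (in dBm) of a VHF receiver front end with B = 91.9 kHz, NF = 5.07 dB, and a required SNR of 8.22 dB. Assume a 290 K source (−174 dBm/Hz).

−111.1 dBm

Sensitivity = −174 + 10 log₁₀(B) + NF + SNR_min
= −174 + 49.63 + 5.07 + 8.22
= −111.08 dBm → −111.1 dBm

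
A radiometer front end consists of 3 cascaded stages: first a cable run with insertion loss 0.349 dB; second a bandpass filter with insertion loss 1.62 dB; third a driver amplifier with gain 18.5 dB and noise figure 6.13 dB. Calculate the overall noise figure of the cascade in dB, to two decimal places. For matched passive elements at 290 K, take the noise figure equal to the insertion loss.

Convert to linear (a loss of L dB is a gain of −L dB): F_i = 10^(NF_i/10), G_i = 10^(G_i,dB/10)
  Stage 1: F_1 = 10^(0.349/10) = 1.084, G_1 = 10^(−0.349/10) = 0.9228
  Stage 2: F_2 = 10^(1.62/10) = 1.452, G_2 = 10^(−1.62/10) = 0.6887
  Stage 3: F_3 = 10^(6.13/10) = 4.102, G_3 = 10^(18.5/10) = 70.79
Friis cascade:
  F = 1.084 + (1.452 − 1)/0.9228 + (4.102 − 1)/0.6355 = 6.455
NF = 10 log₁₀(6.455) = 8.10 dB

8.10 dB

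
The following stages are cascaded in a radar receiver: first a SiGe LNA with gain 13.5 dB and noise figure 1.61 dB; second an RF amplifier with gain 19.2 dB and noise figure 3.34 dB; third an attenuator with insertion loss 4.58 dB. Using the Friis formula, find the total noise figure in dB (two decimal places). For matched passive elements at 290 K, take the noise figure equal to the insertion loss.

Convert to linear (a loss of L dB is a gain of −L dB): F_i = 10^(NF_i/10), G_i = 10^(G_i,dB/10)
  Stage 1: F_1 = 10^(1.61/10) = 1.449, G_1 = 10^(13.5/10) = 22.39
  Stage 2: F_2 = 10^(3.34/10) = 2.158, G_2 = 10^(19.2/10) = 83.18
  Stage 3: F_3 = 10^(4.58/10) = 2.871, G_3 = 10^(−4.58/10) = 0.3483
Friis cascade:
  F = 1.449 + (2.158 − 1)/22.39 + (2.871 − 1)/1862 = 1.501
NF = 10 log₁₀(1.501) = 1.77 dB

1.77 dB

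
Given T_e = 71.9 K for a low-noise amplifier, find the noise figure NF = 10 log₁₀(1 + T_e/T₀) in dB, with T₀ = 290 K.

0.962 dB

F = 1 + T_e/T₀ = 1 + 71.9/290 = 1.24793
NF = 10 log₁₀(1.24793) = 0.962 dB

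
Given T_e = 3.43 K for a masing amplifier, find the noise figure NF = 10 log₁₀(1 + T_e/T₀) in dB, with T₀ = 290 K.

F = 1 + T_e/T₀ = 1 + 3.43/290 = 1.01183
NF = 10 log₁₀(1.01183) = 0.051 dB

0.051 dB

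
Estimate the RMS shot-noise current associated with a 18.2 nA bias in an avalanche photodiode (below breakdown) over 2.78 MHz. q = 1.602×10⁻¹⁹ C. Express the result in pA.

127 pA

I_n = √(2qI·B)
2qI·B = 2 × 1.602×10⁻¹⁹ × 1.82×10⁻⁸ × 2.78×10⁶ = 1.62×10⁻²⁰ A²
I_n = √(1.62×10⁻²⁰) = 1.27×10⁻¹⁰ A = 127 pA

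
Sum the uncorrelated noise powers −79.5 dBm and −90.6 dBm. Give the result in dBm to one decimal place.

−79.2 dBm

Convert to linear, add, convert back:
P₁ = 1.12×10⁻¹¹ W, P₂ = 8.71×10⁻¹³ W
P_tot = 1.21×10⁻¹¹ W → 10 log₁₀(P_tot / 10⁻³) = −79.2 dBm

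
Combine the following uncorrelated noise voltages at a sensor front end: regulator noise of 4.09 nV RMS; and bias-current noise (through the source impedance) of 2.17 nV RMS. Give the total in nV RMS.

4.63 nV

Uncorrelated sources add in power (mean-square): V_tot = √(ΣV_i²)
V_tot = √[(4.09×10⁻⁹)² + (2.17×10⁻⁹)²] = 4.63×10⁻⁹ V = 4.63 nV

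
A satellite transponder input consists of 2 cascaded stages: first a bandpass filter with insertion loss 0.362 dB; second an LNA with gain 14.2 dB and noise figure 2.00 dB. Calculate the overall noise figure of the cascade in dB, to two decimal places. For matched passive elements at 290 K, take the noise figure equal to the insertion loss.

Convert to linear (a loss of L dB is a gain of −L dB): F_i = 10^(NF_i/10), G_i = 10^(G_i,dB/10)
  Stage 1: F_1 = 10^(0.362/10) = 1.087, G_1 = 10^(−0.362/10) = 0.9200
  Stage 2: F_2 = 10^(2.00/10) = 1.585, G_2 = 10^(14.2/10) = 26.30
Friis cascade:
  F = 1.087 + (1.585 − 1)/0.9200 = 1.723
NF = 10 log₁₀(1.723) = 2.36 dB

2.36 dB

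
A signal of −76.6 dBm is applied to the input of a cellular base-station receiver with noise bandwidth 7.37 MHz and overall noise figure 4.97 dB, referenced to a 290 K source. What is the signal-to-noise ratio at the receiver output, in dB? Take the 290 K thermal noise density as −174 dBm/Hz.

Noise floor: N = −174 + 10 log₁₀(B) + NF
10 log₁₀(7.37×10⁶) = 68.67 dB
N = −174 + 68.67 + 4.97 = −100.36 dBm
SNR = P_sig − N = −76.6 − (−100.36) = 23.76 dB → 23.8 dB

23.8 dB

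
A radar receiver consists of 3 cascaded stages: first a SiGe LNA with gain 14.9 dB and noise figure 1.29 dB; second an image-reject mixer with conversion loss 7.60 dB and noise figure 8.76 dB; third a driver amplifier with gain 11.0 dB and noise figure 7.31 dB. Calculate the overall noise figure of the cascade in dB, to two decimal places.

3.75 dB

Convert to linear (a loss of L dB is a gain of −L dB): F_i = 10^(NF_i/10), G_i = 10^(G_i,dB/10)
  Stage 1: F_1 = 10^(1.29/10) = 1.346, G_1 = 10^(14.9/10) = 30.90
  Stage 2: F_2 = 10^(8.76/10) = 7.516, G_2 = 10^(−7.60/10) = 0.1738
  Stage 3: F_3 = 10^(7.31/10) = 5.383, G_3 = 10^(11.0/10) = 12.59
Friis cascade:
  F = 1.346 + (7.516 − 1)/30.90 + (5.383 − 1)/5.370 = 2.373
NF = 10 log₁₀(2.373) = 3.75 dB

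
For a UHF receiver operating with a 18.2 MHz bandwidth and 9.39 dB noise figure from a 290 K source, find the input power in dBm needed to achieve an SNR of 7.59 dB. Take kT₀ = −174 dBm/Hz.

Sensitivity = −174 + 10 log₁₀(B) + NF + SNR_min
= −174 + 72.6 + 9.39 + 7.59
= −84.42 dBm → −84.4 dBm

−84.4 dBm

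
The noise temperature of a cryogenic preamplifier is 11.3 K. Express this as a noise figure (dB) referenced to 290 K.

F = 1 + T_e/T₀ = 1 + 11.3/290 = 1.03897
NF = 10 log₁₀(1.03897) = 0.166 dB

0.166 dB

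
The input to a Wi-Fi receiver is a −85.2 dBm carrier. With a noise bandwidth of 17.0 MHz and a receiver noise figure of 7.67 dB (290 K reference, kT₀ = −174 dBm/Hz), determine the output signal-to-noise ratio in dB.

8.8 dB

Noise floor: N = −174 + 10 log₁₀(B) + NF
10 log₁₀(1.70×10⁷) = 72.3 dB
N = −174 + 72.3 + 7.67 = −94.03 dBm
SNR = P_sig − N = −85.2 − (−94.03) = 8.83 dB → 8.8 dB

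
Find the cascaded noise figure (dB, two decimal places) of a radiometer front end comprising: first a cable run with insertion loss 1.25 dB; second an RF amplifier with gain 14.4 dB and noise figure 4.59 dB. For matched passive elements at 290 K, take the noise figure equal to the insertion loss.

Convert to linear (a loss of L dB is a gain of −L dB): F_i = 10^(NF_i/10), G_i = 10^(G_i,dB/10)
  Stage 1: F_1 = 10^(1.25/10) = 1.334, G_1 = 10^(−1.25/10) = 0.7499
  Stage 2: F_2 = 10^(4.59/10) = 2.877, G_2 = 10^(14.4/10) = 27.54
Friis cascade:
  F = 1.334 + (2.877 − 1)/0.7499 = 3.837
NF = 10 log₁₀(3.837) = 5.84 dB

5.84 dB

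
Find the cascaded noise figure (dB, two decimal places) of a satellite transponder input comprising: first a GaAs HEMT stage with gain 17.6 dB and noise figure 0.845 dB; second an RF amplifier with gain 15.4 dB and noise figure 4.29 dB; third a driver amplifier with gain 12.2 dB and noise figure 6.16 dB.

Convert to linear (a loss of L dB is a gain of −L dB): F_i = 10^(NF_i/10), G_i = 10^(G_i,dB/10)
  Stage 1: F_1 = 10^(0.845/10) = 1.215, G_1 = 10^(17.6/10) = 57.54
  Stage 2: F_2 = 10^(4.29/10) = 2.685, G_2 = 10^(15.4/10) = 34.67
  Stage 3: F_3 = 10^(6.16/10) = 4.130, G_3 = 10^(12.2/10) = 16.60
Friis cascade:
  F = 1.215 + (2.685 − 1)/57.54 + (4.130 − 1)/1995 = 1.246
NF = 10 log₁₀(1.246) = 0.95 dB

0.95 dB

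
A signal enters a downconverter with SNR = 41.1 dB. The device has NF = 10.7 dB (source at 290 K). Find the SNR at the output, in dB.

30.4 dB

By definition F = SNR_in/SNR_out, so in dB: SNR_out = SNR_in − NF
SNR_out = 41.1 − 10.7 = 30.4 dB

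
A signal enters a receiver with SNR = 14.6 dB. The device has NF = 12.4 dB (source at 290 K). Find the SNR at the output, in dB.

By definition F = SNR_in/SNR_out, so in dB: SNR_out = SNR_in − NF
SNR_out = 14.6 − 12.4 = 2.2 dB

2.2 dB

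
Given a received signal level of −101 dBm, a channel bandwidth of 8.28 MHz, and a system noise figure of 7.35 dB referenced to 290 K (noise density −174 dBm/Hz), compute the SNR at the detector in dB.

−3.5 dB

Noise floor: N = −174 + 10 log₁₀(B) + NF
10 log₁₀(8.28×10⁶) = 69.18 dB
N = −174 + 69.18 + 7.35 = −97.47 dBm
SNR = P_sig − N = −101 − (−97.47) = −3.53 dB → −3.5 dB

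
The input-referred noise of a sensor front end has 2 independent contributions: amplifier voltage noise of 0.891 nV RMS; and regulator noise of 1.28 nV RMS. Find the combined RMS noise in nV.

1.56 nV

Uncorrelated sources add in power (mean-square): V_tot = √(ΣV_i²)
V_tot = √[(8.91×10⁻¹⁰)² + (1.28×10⁻⁹)²] = 1.56×10⁻⁹ V = 1.56 nV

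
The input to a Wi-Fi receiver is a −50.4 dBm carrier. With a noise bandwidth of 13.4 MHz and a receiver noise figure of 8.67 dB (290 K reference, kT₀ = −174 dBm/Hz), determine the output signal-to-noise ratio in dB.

43.7 dB

Noise floor: N = −174 + 10 log₁₀(B) + NF
10 log₁₀(1.34×10⁷) = 71.27 dB
N = −174 + 71.27 + 8.67 = −94.06 dBm
SNR = P_sig − N = −50.4 − (−94.06) = 43.66 dB → 43.7 dB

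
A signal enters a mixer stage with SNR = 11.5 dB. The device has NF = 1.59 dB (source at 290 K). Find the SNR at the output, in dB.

By definition F = SNR_in/SNR_out, so in dB: SNR_out = SNR_in − NF
SNR_out = 11.5 − 1.59 = 9.91 dB

9.91 dB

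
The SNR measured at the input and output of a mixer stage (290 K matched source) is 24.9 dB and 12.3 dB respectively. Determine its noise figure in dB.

NF (dB) = SNR_in(dB) − SNR_out(dB) when the source is at T₀
NF = 24.9 − 12.3 = 12.6 dB

12.6 dB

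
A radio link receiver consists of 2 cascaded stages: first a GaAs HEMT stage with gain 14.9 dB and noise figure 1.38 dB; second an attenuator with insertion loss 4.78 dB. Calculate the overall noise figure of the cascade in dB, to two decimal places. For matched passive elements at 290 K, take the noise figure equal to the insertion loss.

Convert to linear (a loss of L dB is a gain of −L dB): F_i = 10^(NF_i/10), G_i = 10^(G_i,dB/10)
  Stage 1: F_1 = 10^(1.38/10) = 1.374, G_1 = 10^(14.9/10) = 30.90
  Stage 2: F_2 = 10^(4.78/10) = 3.006, G_2 = 10^(−4.78/10) = 0.3327
Friis cascade:
  F = 1.374 + (3.006 − 1)/30.90 = 1.439
NF = 10 log₁₀(1.439) = 1.58 dB

1.58 dB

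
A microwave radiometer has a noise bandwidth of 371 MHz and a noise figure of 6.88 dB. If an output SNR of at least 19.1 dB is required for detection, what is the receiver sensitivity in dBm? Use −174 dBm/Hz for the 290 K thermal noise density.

Sensitivity = −174 + 10 log₁₀(B) + NF + SNR_min
= −174 + 85.69 + 6.88 + 19.1
= −62.33 dBm → −62.3 dBm

−62.3 dBm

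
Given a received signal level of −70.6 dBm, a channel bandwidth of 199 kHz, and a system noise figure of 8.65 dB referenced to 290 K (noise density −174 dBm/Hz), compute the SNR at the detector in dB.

41.8 dB

Noise floor: N = −174 + 10 log₁₀(B) + NF
10 log₁₀(1.99×10⁵) = 52.99 dB
N = −174 + 52.99 + 8.65 = −112.36 dBm
SNR = P_sig − N = −70.6 − (−112.36) = 41.76 dB → 41.8 dB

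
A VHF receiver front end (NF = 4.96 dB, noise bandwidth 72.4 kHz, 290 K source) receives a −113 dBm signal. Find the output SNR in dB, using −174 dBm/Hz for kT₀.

Noise floor: N = −174 + 10 log₁₀(B) + NF
10 log₁₀(7.24×10⁴) = 48.6 dB
N = −174 + 48.6 + 4.96 = −120.44 dBm
SNR = P_sig − N = −113 − (−120.44) = 7.44 dB → 7.4 dB

7.4 dB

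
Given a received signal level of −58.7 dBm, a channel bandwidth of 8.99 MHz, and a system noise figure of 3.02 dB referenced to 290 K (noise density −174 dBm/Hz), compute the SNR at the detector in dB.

Noise floor: N = −174 + 10 log₁₀(B) + NF
10 log₁₀(8.99×10⁶) = 69.54 dB
N = −174 + 69.54 + 3.02 = −101.44 dBm
SNR = P_sig − N = −58.7 − (−101.44) = 42.74 dB → 42.7 dB

42.7 dB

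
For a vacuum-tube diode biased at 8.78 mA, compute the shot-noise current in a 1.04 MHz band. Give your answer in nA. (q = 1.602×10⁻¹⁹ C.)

I_n = √(2qI·B)
2qI·B = 2 × 1.602×10⁻¹⁹ × 8.78×10⁻³ × 1.04×10⁶ = 2.93×10⁻¹⁵ A²
I_n = √(2.93×10⁻¹⁵) = 5.41×10⁻⁸ A = 54.1 nA

54.1 nA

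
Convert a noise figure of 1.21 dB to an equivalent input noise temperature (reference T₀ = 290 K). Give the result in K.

93.2 K

F = 10^(1.21/10) = 1.3213
T_e = (F − 1)·T₀ = (1.3213 − 1) × 290 = 93.2 K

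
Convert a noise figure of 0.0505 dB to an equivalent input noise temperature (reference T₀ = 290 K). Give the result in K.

3.39 K

F = 10^(0.0505/10) = 1.0117
T_e = (F − 1)·T₀ = (1.0117 − 1) × 290 = 3.39 K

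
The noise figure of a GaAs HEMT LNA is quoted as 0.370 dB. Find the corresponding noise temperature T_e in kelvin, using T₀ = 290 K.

25.8 K

F = 10^(0.370/10) = 1.08893
T_e = (F − 1)·T₀ = (1.08893 − 1) × 290 = 25.8 K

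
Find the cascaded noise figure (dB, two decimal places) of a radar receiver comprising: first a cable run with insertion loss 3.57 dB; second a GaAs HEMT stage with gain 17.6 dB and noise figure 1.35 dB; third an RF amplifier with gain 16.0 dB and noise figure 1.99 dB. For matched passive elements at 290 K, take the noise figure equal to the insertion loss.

4.95 dB

Convert to linear (a loss of L dB is a gain of −L dB): F_i = 10^(NF_i/10), G_i = 10^(G_i,dB/10)
  Stage 1: F_1 = 10^(3.57/10) = 2.275, G_1 = 10^(−3.57/10) = 0.4395
  Stage 2: F_2 = 10^(1.35/10) = 1.365, G_2 = 10^(17.6/10) = 57.54
  Stage 3: F_3 = 10^(1.99/10) = 1.581, G_3 = 10^(16.0/10) = 39.81
Friis cascade:
  F = 2.275 + (1.365 − 1)/0.4395 + (1.581 − 1)/25.29 = 3.128
NF = 10 log₁₀(3.128) = 4.95 dB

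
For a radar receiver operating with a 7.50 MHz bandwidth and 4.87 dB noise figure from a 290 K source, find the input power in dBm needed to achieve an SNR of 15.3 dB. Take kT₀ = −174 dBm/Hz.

Sensitivity = −174 + 10 log₁₀(B) + NF + SNR_min
= −174 + 68.75 + 4.87 + 15.3
= −85.08 dBm → −85.1 dBm

−85.1 dBm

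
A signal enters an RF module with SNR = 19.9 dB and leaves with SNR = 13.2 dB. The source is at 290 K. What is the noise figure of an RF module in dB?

6.7 dB

NF (dB) = SNR_in(dB) − SNR_out(dB) when the source is at T₀
NF = 19.9 − 13.2 = 6.7 dB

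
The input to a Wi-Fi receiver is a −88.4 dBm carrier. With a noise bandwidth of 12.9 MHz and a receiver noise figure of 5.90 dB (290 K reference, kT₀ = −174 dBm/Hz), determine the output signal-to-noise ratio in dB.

Noise floor: N = −174 + 10 log₁₀(B) + NF
10 log₁₀(1.29×10⁷) = 71.11 dB
N = −174 + 71.11 + 5.90 = −96.99 dBm
SNR = P_sig − N = −88.4 − (−96.99) = 8.59 dB → 8.6 dB

8.6 dB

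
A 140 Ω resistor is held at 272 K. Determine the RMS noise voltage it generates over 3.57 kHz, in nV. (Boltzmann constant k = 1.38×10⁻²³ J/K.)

V_n = √(4kTRB)
4kTRB = 4 × 1.38×10⁻²³ × 272 × 1.40×10² × 3.57×10³ = 7.50×10⁻¹⁵ V²
V_n = √(7.50×10⁻¹⁵) = 8.66×10⁻⁸ V = 86.6 nV

86.6 nV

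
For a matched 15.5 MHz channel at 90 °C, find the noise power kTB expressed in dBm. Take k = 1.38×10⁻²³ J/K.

T = 90 °C + 273.15 = 363.15 K
P_n = kTB = 1.38×10⁻²³ × 363.15 × 1.55×10⁷ = 7.77×10⁻¹⁴ W
In dBm: 10 log₁₀(7.77×10⁻¹⁴ / 10⁻³) = −101.1 dBm

−101.1 dBm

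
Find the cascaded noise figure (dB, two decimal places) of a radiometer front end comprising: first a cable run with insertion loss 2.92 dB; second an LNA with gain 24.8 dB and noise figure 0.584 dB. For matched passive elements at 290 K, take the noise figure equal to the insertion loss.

3.50 dB

Convert to linear (a loss of L dB is a gain of −L dB): F_i = 10^(NF_i/10), G_i = 10^(G_i,dB/10)
  Stage 1: F_1 = 10^(2.92/10) = 1.959, G_1 = 10^(−2.92/10) = 0.5105
  Stage 2: F_2 = 10^(0.584/10) = 1.144, G_2 = 10^(24.8/10) = 302.0
Friis cascade:
  F = 1.959 + (1.144 − 1)/0.5105 = 2.241
NF = 10 log₁₀(2.241) = 3.50 dB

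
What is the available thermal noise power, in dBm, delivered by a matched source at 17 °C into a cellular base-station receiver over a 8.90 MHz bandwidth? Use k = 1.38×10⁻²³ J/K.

T = 17 °C + 273.15 = 290.15 K
P_n = kTB = 1.38×10⁻²³ × 290.15 × 8.90×10⁶ = 3.56×10⁻¹⁴ W
In dBm: 10 log₁₀(3.56×10⁻¹⁴ / 10⁻³) = −104.5 dBm

−104.5 dBm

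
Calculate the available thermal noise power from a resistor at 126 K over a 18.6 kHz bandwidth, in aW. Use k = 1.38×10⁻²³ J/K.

32.3 aW

P_n = kTB = 1.38×10⁻²³ × 126 × 1.86×10⁴ = 3.23×10⁻¹⁷ W = 32.3 aW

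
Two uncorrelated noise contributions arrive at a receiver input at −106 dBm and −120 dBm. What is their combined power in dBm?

Convert to linear, add, convert back:
P₁ = 2.51×10⁻¹⁴ W, P₂ = 1.00×10⁻¹⁵ W
P_tot = 2.61×10⁻¹⁴ W → 10 log₁₀(P_tot / 10⁻³) = −105.8 dBm

−105.8 dBm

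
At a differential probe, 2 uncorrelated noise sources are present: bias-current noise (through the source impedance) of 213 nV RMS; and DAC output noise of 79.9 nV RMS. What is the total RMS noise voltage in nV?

227 nV

Uncorrelated sources add in power (mean-square): V_tot = √(ΣV_i²)
V_tot = √[(2.13×10⁻⁷)² + (7.99×10⁻⁸)²] = 2.27×10⁻⁷ V = 227 nV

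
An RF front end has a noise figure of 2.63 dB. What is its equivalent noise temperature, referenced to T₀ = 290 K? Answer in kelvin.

241 K

F = 10^(2.63/10) = 1.83231
T_e = (F − 1)·T₀ = (1.83231 − 1) × 290 = 241 K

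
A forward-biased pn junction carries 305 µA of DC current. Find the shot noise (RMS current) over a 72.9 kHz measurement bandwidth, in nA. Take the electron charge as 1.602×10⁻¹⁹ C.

I_n = √(2qI·B)
2qI·B = 2 × 1.602×10⁻¹⁹ × 3.05×10⁻⁴ × 7.29×10⁴ = 7.12×10⁻¹⁸ A²
I_n = √(7.12×10⁻¹⁸) = 2.67×10⁻⁹ A = 2.67 nA

2.67 nA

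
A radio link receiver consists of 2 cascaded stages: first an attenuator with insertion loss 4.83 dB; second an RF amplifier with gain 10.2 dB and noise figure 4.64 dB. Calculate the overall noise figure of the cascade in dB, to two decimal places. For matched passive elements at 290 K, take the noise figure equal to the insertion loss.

9.47 dB

Convert to linear (a loss of L dB is a gain of −L dB): F_i = 10^(NF_i/10), G_i = 10^(G_i,dB/10)
  Stage 1: F_1 = 10^(4.83/10) = 3.041, G_1 = 10^(−4.83/10) = 0.3289
  Stage 2: F_2 = 10^(4.64/10) = 2.911, G_2 = 10^(10.2/10) = 10.47
Friis cascade:
  F = 3.041 + (2.911 − 1)/0.3289 = 8.851
NF = 10 log₁₀(8.851) = 9.47 dB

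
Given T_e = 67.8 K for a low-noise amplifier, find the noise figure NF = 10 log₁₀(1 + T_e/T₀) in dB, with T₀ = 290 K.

F = 1 + T_e/T₀ = 1 + 67.8/290 = 1.23379
NF = 10 log₁₀(1.23379) = 0.912 dB

0.912 dB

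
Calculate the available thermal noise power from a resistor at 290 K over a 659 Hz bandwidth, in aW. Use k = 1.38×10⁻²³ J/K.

2.64 aW

P_n = kTB = 1.38×10⁻²³ × 290 × 6.59×10² = 2.64×10⁻¹⁸ W = 2.64 aW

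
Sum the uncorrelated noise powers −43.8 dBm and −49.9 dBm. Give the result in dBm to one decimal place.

Convert to linear, add, convert back:
P₁ = 4.17×10⁻⁸ W, P₂ = 1.02×10⁻⁸ W
P_tot = 5.19×10⁻⁸ W → 10 log₁₀(P_tot / 10⁻³) = −42.8 dBm

−42.8 dBm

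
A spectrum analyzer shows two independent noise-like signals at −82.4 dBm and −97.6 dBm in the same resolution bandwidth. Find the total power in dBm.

Convert to linear, add, convert back:
P₁ = 5.75×10⁻¹² W, P₂ = 1.74×10⁻¹³ W
P_tot = 5.93×10⁻¹² W → 10 log₁₀(P_tot / 10⁻³) = −82.3 dBm

−82.3 dBm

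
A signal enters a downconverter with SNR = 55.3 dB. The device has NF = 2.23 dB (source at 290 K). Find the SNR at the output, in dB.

By definition F = SNR_in/SNR_out, so in dB: SNR_out = SNR_in − NF
SNR_out = 55.3 − 2.23 = 53.07 dB

53.07 dB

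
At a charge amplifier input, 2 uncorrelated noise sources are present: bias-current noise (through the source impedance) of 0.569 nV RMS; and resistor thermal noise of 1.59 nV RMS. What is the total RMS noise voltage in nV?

1.69 nV

Uncorrelated sources add in power (mean-square): V_tot = √(ΣV_i²)
V_tot = √[(5.69×10⁻¹⁰)² + (1.59×10⁻⁹)²] = 1.69×10⁻⁹ V = 1.69 nV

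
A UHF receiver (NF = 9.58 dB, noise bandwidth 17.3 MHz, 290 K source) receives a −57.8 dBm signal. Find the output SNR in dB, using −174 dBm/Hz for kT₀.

34.2 dB

Noise floor: N = −174 + 10 log₁₀(B) + NF
10 log₁₀(1.73×10⁷) = 72.38 dB
N = −174 + 72.38 + 9.58 = −92.04 dBm
SNR = P_sig − N = −57.8 − (−92.04) = 34.24 dB → 34.2 dB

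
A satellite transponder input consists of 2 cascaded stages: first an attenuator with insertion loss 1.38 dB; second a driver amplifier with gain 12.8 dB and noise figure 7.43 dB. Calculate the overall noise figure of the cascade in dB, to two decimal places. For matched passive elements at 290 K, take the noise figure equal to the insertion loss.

8.81 dB

Convert to linear (a loss of L dB is a gain of −L dB): F_i = 10^(NF_i/10), G_i = 10^(G_i,dB/10)
  Stage 1: F_1 = 10^(1.38/10) = 1.374, G_1 = 10^(−1.38/10) = 0.7278
  Stage 2: F_2 = 10^(7.43/10) = 5.534, G_2 = 10^(12.8/10) = 19.05
Friis cascade:
  F = 1.374 + (5.534 − 1)/0.7278 = 7.603
NF = 10 log₁₀(7.603) = 8.81 dB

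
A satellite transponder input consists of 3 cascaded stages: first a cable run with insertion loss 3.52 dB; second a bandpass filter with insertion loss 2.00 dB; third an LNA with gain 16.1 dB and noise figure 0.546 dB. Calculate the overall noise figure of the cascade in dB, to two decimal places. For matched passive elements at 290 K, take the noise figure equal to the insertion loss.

Convert to linear (a loss of L dB is a gain of −L dB): F_i = 10^(NF_i/10), G_i = 10^(G_i,dB/10)
  Stage 1: F_1 = 10^(3.52/10) = 2.249, G_1 = 10^(−3.52/10) = 0.4446
  Stage 2: F_2 = 10^(2.00/10) = 1.585, G_2 = 10^(−2.00/10) = 0.6310
  Stage 3: F_3 = 10^(0.546/10) = 1.134, G_3 = 10^(16.1/10) = 40.74
Friis cascade:
  F = 2.249 + (1.585 − 1)/0.4446 + (1.134 − 1)/0.2805 = 4.042
NF = 10 log₁₀(4.042) = 6.07 dB

6.07 dB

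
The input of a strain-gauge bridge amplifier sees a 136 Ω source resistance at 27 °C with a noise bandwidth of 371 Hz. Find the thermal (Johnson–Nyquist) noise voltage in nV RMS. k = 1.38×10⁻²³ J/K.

28.9 nV

T = 27 °C + 273.15 = 300.15 K
V_n = √(4kTRB)
4kTRB = 4 × 1.38×10⁻²³ × 300.15 × 1.36×10² × 3.71×10² = 8.36×10⁻¹⁶ V²
V_n = √(8.36×10⁻¹⁶) = 2.89×10⁻⁸ V = 28.9 nV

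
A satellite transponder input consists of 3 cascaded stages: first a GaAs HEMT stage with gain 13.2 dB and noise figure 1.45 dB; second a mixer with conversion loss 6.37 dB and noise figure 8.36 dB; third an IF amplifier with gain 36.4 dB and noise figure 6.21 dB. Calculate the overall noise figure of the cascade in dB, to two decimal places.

3.68 dB

Convert to linear (a loss of L dB is a gain of −L dB): F_i = 10^(NF_i/10), G_i = 10^(G_i,dB/10)
  Stage 1: F_1 = 10^(1.45/10) = 1.396, G_1 = 10^(13.2/10) = 20.89
  Stage 2: F_2 = 10^(8.36/10) = 6.855, G_2 = 10^(−6.37/10) = 0.2307
  Stage 3: F_3 = 10^(6.21/10) = 4.178, G_3 = 10^(36.4/10) = 4365
Friis cascade:
  F = 1.396 + (6.855 − 1)/20.89 + (4.178 − 1)/4.819 = 2.336
NF = 10 log₁₀(2.336) = 3.68 dB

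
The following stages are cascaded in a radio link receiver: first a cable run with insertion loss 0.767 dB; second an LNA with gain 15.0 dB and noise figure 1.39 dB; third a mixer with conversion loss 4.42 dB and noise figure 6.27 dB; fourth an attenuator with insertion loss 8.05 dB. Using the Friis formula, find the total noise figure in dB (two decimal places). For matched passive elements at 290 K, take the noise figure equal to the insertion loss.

3.67 dB

Convert to linear (a loss of L dB is a gain of −L dB): F_i = 10^(NF_i/10), G_i = 10^(G_i,dB/10)
  Stage 1: F_1 = 10^(0.767/10) = 1.193, G_1 = 10^(−0.767/10) = 0.8381
  Stage 2: F_2 = 10^(1.39/10) = 1.377, G_2 = 10^(15.0/10) = 31.62
  Stage 3: F_3 = 10^(6.27/10) = 4.236, G_3 = 10^(−4.42/10) = 0.3614
  Stage 4: F_4 = 10^(8.05/10) = 6.383, G_4 = 10^(−8.05/10) = 0.1567
Friis cascade:
  F = 1.193 + (1.377 − 1)/0.8381 + (4.236 − 1)/26.50 + (6.383 − 1)/9.579 = 2.327
NF = 10 log₁₀(2.327) = 3.67 dB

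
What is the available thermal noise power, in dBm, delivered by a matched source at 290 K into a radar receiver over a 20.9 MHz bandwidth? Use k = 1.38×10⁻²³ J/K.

P_n = kTB = 1.38×10⁻²³ × 290 × 2.09×10⁷ = 8.36×10⁻¹⁴ W
In dBm: 10 log₁₀(8.36×10⁻¹⁴ / 10⁻³) = −100.8 dBm

−100.8 dBm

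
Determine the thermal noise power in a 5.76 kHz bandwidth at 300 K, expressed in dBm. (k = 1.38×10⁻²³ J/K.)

P_n = kTB = 1.38×10⁻²³ × 300 × 5.76×10³ = 2.38×10⁻¹⁷ W
In dBm: 10 log₁₀(2.38×10⁻¹⁷ / 10⁻³) = −136.2 dBm

−136.2 dBm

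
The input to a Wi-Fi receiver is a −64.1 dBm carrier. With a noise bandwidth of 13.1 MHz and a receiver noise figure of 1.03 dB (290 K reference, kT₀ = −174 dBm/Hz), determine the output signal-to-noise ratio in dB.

37.7 dB

Noise floor: N = −174 + 10 log₁₀(B) + NF
10 log₁₀(1.31×10⁷) = 71.17 dB
N = −174 + 71.17 + 1.03 = −101.80 dBm
SNR = P_sig − N = −64.1 − (−101.80) = 37.70 dB → 37.7 dB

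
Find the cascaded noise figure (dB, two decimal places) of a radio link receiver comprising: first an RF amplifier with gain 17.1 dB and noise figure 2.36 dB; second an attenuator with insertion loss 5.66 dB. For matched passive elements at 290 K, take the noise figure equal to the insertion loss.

2.49 dB

Convert to linear (a loss of L dB is a gain of −L dB): F_i = 10^(NF_i/10), G_i = 10^(G_i,dB/10)
  Stage 1: F_1 = 10^(2.36/10) = 1.722, G_1 = 10^(17.1/10) = 51.29
  Stage 2: F_2 = 10^(5.66/10) = 3.681, G_2 = 10^(−5.66/10) = 0.2716
Friis cascade:
  F = 1.722 + (3.681 − 1)/51.29 = 1.774
NF = 10 log₁₀(1.774) = 2.49 dB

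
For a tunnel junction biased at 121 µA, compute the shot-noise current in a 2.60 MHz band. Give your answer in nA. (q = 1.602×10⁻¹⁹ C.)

10.0 nA

I_n = √(2qI·B)
2qI·B = 2 × 1.602×10⁻¹⁹ × 1.21×10⁻⁴ × 2.60×10⁶ = 1.01×10⁻¹⁶ A²
I_n = √(1.01×10⁻¹⁶) = 1.00×10⁻⁸ A = 10.0 nA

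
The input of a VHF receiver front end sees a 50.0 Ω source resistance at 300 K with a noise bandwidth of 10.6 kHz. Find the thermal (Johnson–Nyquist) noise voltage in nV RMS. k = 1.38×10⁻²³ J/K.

V_n = √(4kTRB)
4kTRB = 4 × 1.38×10⁻²³ × 300 × 5.00×10¹ × 1.06×10⁴ = 8.78×10⁻¹⁵ V²
V_n = √(8.78×10⁻¹⁵) = 9.37×10⁻⁸ V = 93.7 nV

93.7 nV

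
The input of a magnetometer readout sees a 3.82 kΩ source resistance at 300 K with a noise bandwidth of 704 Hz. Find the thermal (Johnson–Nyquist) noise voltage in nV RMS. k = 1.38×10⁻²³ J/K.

V_n = √(4kTRB)
4kTRB = 4 × 1.38×10⁻²³ × 300 × 3.82×10³ × 7.04×10² = 4.45×10⁻¹⁴ V²
V_n = √(4.45×10⁻¹⁴) = 2.11×10⁻⁷ V = 211 nV

211 nV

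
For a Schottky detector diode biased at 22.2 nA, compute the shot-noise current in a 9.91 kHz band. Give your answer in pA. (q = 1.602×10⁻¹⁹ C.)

8.40 pA

I_n = √(2qI·B)
2qI·B = 2 × 1.602×10⁻¹⁹ × 2.22×10⁻⁸ × 9.91×10³ = 7.05×10⁻²³ A²
I_n = √(7.05×10⁻²³) = 8.40×10⁻¹² A = 8.40 pA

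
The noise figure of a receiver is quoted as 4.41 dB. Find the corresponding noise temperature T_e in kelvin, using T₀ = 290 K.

F = 10^(4.41/10) = 2.76058
T_e = (F − 1)·T₀ = (2.76058 − 1) × 290 = 511 K

511 K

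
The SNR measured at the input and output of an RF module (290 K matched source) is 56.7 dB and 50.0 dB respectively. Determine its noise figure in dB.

6.7 dB

NF (dB) = SNR_in(dB) − SNR_out(dB) when the source is at T₀
NF = 56.7 − 50.0 = 6.7 dB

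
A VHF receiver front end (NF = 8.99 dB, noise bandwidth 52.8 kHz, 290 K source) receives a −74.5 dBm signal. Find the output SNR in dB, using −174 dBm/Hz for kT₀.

Noise floor: N = −174 + 10 log₁₀(B) + NF
10 log₁₀(5.28×10⁴) = 47.23 dB
N = −174 + 47.23 + 8.99 = −117.78 dBm
SNR = P_sig − N = −74.5 − (−117.78) = 43.28 dB → 43.3 dB

43.3 dB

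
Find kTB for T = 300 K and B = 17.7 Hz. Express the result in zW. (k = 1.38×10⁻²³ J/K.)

73.3 zW

P_n = kTB = 1.38×10⁻²³ × 300 × 1.77×10¹ = 7.33×10⁻²⁰ W = 73.3 zW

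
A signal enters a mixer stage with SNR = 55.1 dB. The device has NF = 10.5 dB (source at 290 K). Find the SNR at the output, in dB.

44.6 dB

By definition F = SNR_in/SNR_out, so in dB: SNR_out = SNR_in − NF
SNR_out = 55.1 − 10.5 = 44.6 dB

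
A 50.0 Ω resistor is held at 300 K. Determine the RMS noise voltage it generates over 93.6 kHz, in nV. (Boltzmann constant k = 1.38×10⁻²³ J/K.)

V_n = √(4kTRB)
4kTRB = 4 × 1.38×10⁻²³ × 300 × 5.00×10¹ × 9.36×10⁴ = 7.75×10⁻¹⁴ V²
V_n = √(7.75×10⁻¹⁴) = 2.78×10⁻⁷ V = 278 nV

278 nV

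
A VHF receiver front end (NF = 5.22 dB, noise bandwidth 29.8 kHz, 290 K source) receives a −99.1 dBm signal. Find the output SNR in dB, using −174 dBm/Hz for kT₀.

Noise floor: N = −174 + 10 log₁₀(B) + NF
10 log₁₀(2.98×10⁴) = 44.74 dB
N = −174 + 44.74 + 5.22 = −124.04 dBm
SNR = P_sig − N = −99.1 − (−124.04) = 24.94 dB → 24.9 dB

24.9 dB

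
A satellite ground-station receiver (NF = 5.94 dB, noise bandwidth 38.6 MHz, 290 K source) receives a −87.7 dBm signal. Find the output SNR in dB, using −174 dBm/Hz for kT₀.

4.5 dB

Noise floor: N = −174 + 10 log₁₀(B) + NF
10 log₁₀(3.86×10⁷) = 75.87 dB
N = −174 + 75.87 + 5.94 = −92.19 dBm
SNR = P_sig − N = −87.7 − (−92.19) = 4.49 dB → 4.5 dB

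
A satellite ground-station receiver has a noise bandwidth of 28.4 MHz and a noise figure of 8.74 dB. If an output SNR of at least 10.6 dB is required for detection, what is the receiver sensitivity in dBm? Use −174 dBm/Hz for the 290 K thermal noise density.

−80.1 dBm

Sensitivity = −174 + 10 log₁₀(B) + NF + SNR_min
= −174 + 74.53 + 8.74 + 10.6
= −80.13 dBm → −80.1 dBm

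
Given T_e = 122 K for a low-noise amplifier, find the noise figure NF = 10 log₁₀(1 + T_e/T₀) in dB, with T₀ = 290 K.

1.52 dB

F = 1 + T_e/T₀ = 1 + 122/290 = 1.42069
NF = 10 log₁₀(1.42069) = 1.52 dB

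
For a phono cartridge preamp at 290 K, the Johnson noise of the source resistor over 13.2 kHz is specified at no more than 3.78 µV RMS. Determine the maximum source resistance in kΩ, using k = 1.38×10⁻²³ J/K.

67.6 kΩ

Johnson–Nyquist: V_n = √(4kTRB) ⇒ R = V_n² / (4kTB)
4kTB = 4 × 1.38×10⁻²³ × 290 × 1.32×10⁴ = 2.11×10⁻¹⁶
R = (3.78×10⁻⁶)² / 2.11×10⁻¹⁶ = 6.76×10⁴ Ω = 67.6 kΩ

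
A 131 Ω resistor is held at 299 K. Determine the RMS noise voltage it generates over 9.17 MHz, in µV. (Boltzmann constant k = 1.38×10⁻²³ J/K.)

4.45 µV

V_n = √(4kTRB)
4kTRB = 4 × 1.38×10⁻²³ × 299 × 1.31×10² × 9.17×10⁶ = 1.98×10⁻¹¹ V²
V_n = √(1.98×10⁻¹¹) = 4.45×10⁻⁶ V = 4.45 µV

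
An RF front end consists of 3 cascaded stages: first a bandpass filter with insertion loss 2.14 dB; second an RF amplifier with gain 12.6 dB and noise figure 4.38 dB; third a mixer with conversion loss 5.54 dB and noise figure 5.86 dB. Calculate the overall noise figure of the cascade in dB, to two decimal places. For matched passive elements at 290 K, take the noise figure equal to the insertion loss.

6.76 dB

Convert to linear (a loss of L dB is a gain of −L dB): F_i = 10^(NF_i/10), G_i = 10^(G_i,dB/10)
  Stage 1: F_1 = 10^(2.14/10) = 1.637, G_1 = 10^(−2.14/10) = 0.6109
  Stage 2: F_2 = 10^(4.38/10) = 2.742, G_2 = 10^(12.6/10) = 18.20
  Stage 3: F_3 = 10^(5.86/10) = 3.855, G_3 = 10^(−5.54/10) = 0.2793
Friis cascade:
  F = 1.637 + (2.742 − 1)/0.6109 + (3.855 − 1)/11.12 = 4.744
NF = 10 log₁₀(4.744) = 6.76 dB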